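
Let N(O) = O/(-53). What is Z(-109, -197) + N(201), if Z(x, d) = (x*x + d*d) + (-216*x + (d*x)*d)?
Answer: -220265392/53 ≈ -4.1560e+6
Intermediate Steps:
N(O) = -O/53 (N(O) = O*(-1/53) = -O/53)
Z(x, d) = d**2 + x**2 - 216*x + x*d**2 (Z(x, d) = (x**2 + d**2) + (-216*x + x*d**2) = (d**2 + x**2) + (-216*x + x*d**2) = d**2 + x**2 - 216*x + x*d**2)
Z(-109, -197) + N(201) = ((-197)**2 + (-109)**2 - 216*(-109) - 109*(-197)**2) - 1/53*201 = (38809 + 11881 + 23544 - 109*38809) - 201/53 = (38809 + 11881 + 23544 - 4230181) - 201/53 = -4155947 - 201/53 = -220265392/53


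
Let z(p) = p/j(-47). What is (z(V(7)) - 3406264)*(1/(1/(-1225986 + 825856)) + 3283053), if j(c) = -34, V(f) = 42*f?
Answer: -166940369894105/17 ≈ -9.8200e+12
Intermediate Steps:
z(p) = -p/34 (z(p) = p/(-34) = p*(-1/34) = -p/34)
(z(V(7)) - 3406264)*(1/(1/(-1225986 + 825856)) + 3283053) = (-21*7/17 - 3406264)*(1/(1/(-1225986 + 825856)) + 3283053) = (-1/34*294 - 3406264)*(1/(1/(-400130)) + 3283053) = (-147/17 - 3406264)*(1/(-1/400130) + 3283053) = -57906635*(-400130 + 3283053)/17 = -57906635/17*2882923 = -166940369894105/17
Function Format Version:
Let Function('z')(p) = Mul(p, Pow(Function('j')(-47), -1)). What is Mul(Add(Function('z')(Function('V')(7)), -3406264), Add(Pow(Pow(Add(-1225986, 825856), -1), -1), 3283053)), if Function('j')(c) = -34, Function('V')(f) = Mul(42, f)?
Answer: Rational(-166940369894105, 17) ≈ -9.8200e+12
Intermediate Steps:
Function('z')(p) = Mul(Rational(-1, 34), p) (Function('z')(p) = Mul(p, Pow(-34, -1)) = Mul(p, Rational(-1, 34)) = Mul(Rational(-1, 34), p))
Mul(Add(Function('z')(Function('V')(7)), -3406264), Add(Pow(Pow(Add(-1225986, 825856), -1), -1), 3283053)) = Mul(Add(Mul(Rational(-1, 34), Mul(42, 7)), -3406264), Add(Pow(Pow(Add(-1225986, 825856), -1), -1), 3283053)) = Mul(Add(Mul(Rational(-1, 34), 294), -3406264), Add(Pow(Pow(-400130, -1), -1), 3283053)) = Mul(Add(Rational(-147, 17), -3406264), Add(Pow(Rational(-1, 400130), -1), 3283053)) = Mul(Rational(-57906635, 17), Add(-400130, 3283053)) = Mul(Rational(-57906635, 17), 2882923) = Rational(-166940369894105, 17)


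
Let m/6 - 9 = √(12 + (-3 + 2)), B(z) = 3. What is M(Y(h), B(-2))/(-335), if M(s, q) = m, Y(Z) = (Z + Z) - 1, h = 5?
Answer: -54/335 - 6*√11/335 ≈ -0.22060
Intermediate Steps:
Y(Z) = -1 + 2*Z (Y(Z) = 2*Z - 1 = -1 + 2*Z)
m = 54 + 6*√11 (m = 54 + 6*√(12 + (-3 + 2)) = 54 + 6*√(12 - 1) = 54 + 6*√11 ≈ 73.900)
M(s, q) = 54 + 6*√11
M(Y(h), B(-2))/(-335) = (54 + 6*√11)/(-335) = (54 + 6*√11)*(-1/335) = -54/335 - 6*√11/335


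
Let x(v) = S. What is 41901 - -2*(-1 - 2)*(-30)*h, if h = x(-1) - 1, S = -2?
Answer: 41361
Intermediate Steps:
x(v) = -2
h = -3 (h = -2 - 1 = -3)
41901 - -2*(-1 - 2)*(-30)*h = 41901 - -2*(-1 - 2)*(-30)*(-3) = 41901 - -2*(-3)*(-30)*(-3) = 41901 - 6*(-30)*(-3) = 41901 - (-180)*(-3) = 41901 - 1*540 = 41901 - 540 = 41361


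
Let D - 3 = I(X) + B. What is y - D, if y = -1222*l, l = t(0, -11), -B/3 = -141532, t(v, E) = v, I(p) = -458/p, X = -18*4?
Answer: -15285793/36 ≈ -4.2461e+5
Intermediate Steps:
X = -72
B = 424596 (B = -3*(-141532) = 424596)
l = 0
y = 0 (y = -1222*0 = 0)
D = 15285793/36 (D = 3 + (-458/(-72) + 424596) = 3 + (-458*(-1/72) + 424596) = 3 + (229/36 + 424596) = 3 + 15285685/36 = 15285793/36 ≈ 4.2461e+5)
y - D = 0 - 1*15285793/36 = 0 - 15285793/36 = -15285793/36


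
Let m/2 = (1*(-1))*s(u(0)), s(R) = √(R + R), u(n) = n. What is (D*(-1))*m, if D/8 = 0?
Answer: 0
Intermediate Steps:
D = 0 (D = 8*0 = 0)
s(R) = √2*√R (s(R) = √(2*R) = √2*√R)
m = 0 (m = 2*((1*(-1))*(√2*√0)) = 2*(-√2*0) = 2*(-1*0) = 2*0 = 0)
(D*(-1))*m = (0*(-1))*0 = 0*0 = 0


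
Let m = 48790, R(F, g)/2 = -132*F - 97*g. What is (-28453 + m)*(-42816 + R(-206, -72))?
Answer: 519325632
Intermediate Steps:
R(F, g) = -264*F - 194*g (R(F, g) = 2*(-132*F - 97*g) = -264*F - 194*g)
(-28453 + m)*(-42816 + R(-206, -72)) = (-28453 + 48790)*(-42816 + (-264*(-206) - 194*(-72))) = 20337*(-42816 + (54384 + 13968)) = 20337*(-42816 + 68352) = 20337*25536 = 519325632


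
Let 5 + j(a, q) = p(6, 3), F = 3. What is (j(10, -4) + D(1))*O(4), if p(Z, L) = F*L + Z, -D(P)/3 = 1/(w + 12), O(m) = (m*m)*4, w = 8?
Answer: 3152/5 ≈ 630.40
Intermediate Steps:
O(m) = 4*m² (O(m) = m²*4 = 4*m²)
D(P) = -3/20 (D(P) = -3/(8 + 12) = -3/20)
p(Z, L) = Z + 3*L (p(Z, L) = 3*L + Z = Z + 3*L)
j(a, q) = 10 (j(a, q) = -5 + (6 + 3*3) = -5 + (6 + 9) = -5 + 15 = 10)
(j(10, -4) + D(1))*O(4) = (10 - 3/20)*(4*4²) = 197*(4*16)/20 = (197/20)*64 = 3152/5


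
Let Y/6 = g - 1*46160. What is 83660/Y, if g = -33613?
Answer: -41830/239319 ≈ -0.17479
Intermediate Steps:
Y = -478638 (Y = 6*(-33613 - 1*46160) = 6*(-33613 - 46160) = 6*(-79773) = -478638)
83660/Y = 83660/(-478638) = 83660*(-1/478638) = -41830/239319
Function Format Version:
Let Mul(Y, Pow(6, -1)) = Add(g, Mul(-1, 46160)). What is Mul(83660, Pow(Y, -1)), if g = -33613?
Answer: Rational(-41830, 239319) ≈ -0.17479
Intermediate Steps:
Y = -478638 (Y = Mul(6, Add(-33613, Mul(-1, 46160))) = Mul(6, Add(-33613, -46160)) = Mul(6, -79773) = -478638)
Mul(83660, Pow(Y, -1)) = Mul(83660, Pow(-478638, -1)) = Mul(83660, Rational(-1, 478638)) = Rational(-41830, 239319)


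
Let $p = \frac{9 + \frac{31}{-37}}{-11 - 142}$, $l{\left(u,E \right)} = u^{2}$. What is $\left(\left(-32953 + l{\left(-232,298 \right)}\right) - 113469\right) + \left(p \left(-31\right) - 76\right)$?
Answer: $- \frac{524618152}{5661} \approx -92672.0$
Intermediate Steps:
$p = - \frac{302}{5661}$ ($p = \frac{9 + 31 \left(- \frac{1}{37}\right)}{-153} = \left(9 - \frac{31}{37}\right) \left(- \frac{1}{153}\right) = \frac{302}{37} \left(- \frac{1}{153}\right) = - \frac{302}{5661} \approx -0.053347$)
$\left(\left(-32953 + l{\left(-232,298 \right)}\right) - 113469\right) + \left(p \left(-31\right) - 76\right) = \left(\left(-32953 + \left(-232\right)^{2}\right) - 113469\right) - \frac{420874}{5661} = \left(\left(-32953 + 53824\right) - 113469\right) + \left(\frac{9362}{5661} - 76\right) = \left(20871 - 113469\right) - \frac{420874}{5661} = -92598 - \frac{420874}{5661} = - \frac{524618152}{5661}$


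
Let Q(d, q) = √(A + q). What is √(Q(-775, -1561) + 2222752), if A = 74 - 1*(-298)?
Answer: √(2222752 + I*√1189) ≈ 1490.9 + 0.01*I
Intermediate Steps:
A = 372 (A = 74 + 298 = 372)
Q(d, q) = √(372 + q)
√(Q(-775, -1561) + 2222752) = √(√(372 - 1561) + 2222752) = √(√(-1189) + 2222752) = √(I*√1189 + 2222752) = √(2222752 + I*√1189)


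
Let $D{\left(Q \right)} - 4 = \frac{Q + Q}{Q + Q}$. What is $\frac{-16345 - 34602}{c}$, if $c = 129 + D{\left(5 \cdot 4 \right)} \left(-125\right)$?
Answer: $\frac{50947}{496} \approx 102.72$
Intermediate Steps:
$D{\left(Q \right)} = 5$ ($D{\left(Q \right)} = 4 + \frac{Q + Q}{Q + Q} = 4 + \frac{2 Q}{2 Q} = 4 + 2 Q \frac{1}{2 Q} = 4 + 1 = 5$)
$c = -496$ ($c = 129 + 5 \left(-125\right) = 129 - 625 = -496$)
$\frac{-16345 - 34602}{c} = \frac{-16345 - 34602}{-496} = \left(-16345 - 34602\right) \left(- \frac{1}{496}\right) = \left(-50947\right) \left(- \frac{1}{496}\right) = \frac{50947}{496}$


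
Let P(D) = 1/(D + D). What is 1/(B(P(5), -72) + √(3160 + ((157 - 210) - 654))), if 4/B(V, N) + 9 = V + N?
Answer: 32360/1605440293 + 654481*√2453/1605440293 ≈ 0.020211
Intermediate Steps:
P(D) = 1/(2*D)
B(V, N) = 4/(-9 + N + V) (B(V, N) = 4/(-9 + (V + N)) = 4/(-9 + (N + V)) = 4/(-9 + N + V))
1/(B(P(5), -72) + √(3160 + ((157 - 210) - 654))) = 1/(4/(-9 - 72 + (½)/5) + √(3160 + ((157 - 210) - 654))) = 1/(4/(-9 - 72 + (½)*(⅕)) + √(3160 + (-53 - 654))) = 1/(4/(-9 - 72 + ⅒) + √(3160 - 707)) = 1/(4/(-809/10) + √2453) = 1/(4*(-10/809) + √2453) = 1/(-40/809 + √2453)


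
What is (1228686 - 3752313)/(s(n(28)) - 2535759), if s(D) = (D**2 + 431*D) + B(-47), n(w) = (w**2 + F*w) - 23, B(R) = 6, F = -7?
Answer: 841209/657671 ≈ 1.2791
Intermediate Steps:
n(w) = -23 + w**2 - 7*w (n(w) = (w**2 - 7*w) - 23 = -23 + w**2 - 7*w)
s(D) = 6 + D**2 + 431*D (s(D) = (D**2 + 431*D) + 6 = 6 + D**2 + 431*D)
(1228686 - 3752313)/(s(n(28)) - 2535759) = (1228686 - 3752313)/((6 + (-23 + 28**2 - 7*28)**2 + 431*(-23 + 28**2 - 7*28)) - 2535759) = -2523627/((6 + (-23 + 784 - 196)**2 + 431*(-23 + 784 - 196)) - 2535759) = -2523627/((6 + 565**2 + 431*565) - 2535759) = -2523627/((6 + 319225 + 243515) - 2535759) = -2523627/(562746 - 2535759) = -2523627/(-1973013) = -2523627*(-1/1973013) = 841209/657671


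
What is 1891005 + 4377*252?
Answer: 2994009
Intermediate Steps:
1891005 + 4377*252 = 1891005 + 1103004 = 2994009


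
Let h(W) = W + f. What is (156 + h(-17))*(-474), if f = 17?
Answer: -73944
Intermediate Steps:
h(W) = 17 + W (h(W) = W + 17 = 17 + W)
(156 + h(-17))*(-474) = (156 + (17 - 17))*(-474) = (156 + 0)*(-474) = 156*(-474) = -73944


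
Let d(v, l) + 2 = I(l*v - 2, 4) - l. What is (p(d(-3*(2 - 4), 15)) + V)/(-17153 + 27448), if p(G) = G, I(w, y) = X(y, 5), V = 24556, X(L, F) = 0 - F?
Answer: 846/355 ≈ 2.3831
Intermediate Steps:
X(L, F) = -F
I(w, y) = -5 (I(w, y) = -1*5 = -5)
d(v, l) = -7 - l (d(v, l) = -2 + (-5 - l) = -7 - l)
(p(d(-3*(2 - 4), 15)) + V)/(-17153 + 27448) = ((-7 - 1*15) + 24556)/(-17153 + 27448) = ((-7 - 15) + 24556)/10295 = (-22 + 24556)*(1/10295) = 24534*(1/10295) = 846/355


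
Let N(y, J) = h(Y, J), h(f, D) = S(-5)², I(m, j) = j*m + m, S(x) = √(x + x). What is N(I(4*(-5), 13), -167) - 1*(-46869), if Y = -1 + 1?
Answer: 46859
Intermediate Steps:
Y = 0
S(x) = √2*√x (S(x) = √(2*x) = √2*√x)
I(m, j) = m + j*m
h(f, D) = -10 (h(f, D) = (√2*√(-5))² = (√2*(I*√5))² = (I*√10)² = -10)
N(y, J) = -10
N(I(4*(-5), 13), -167) - 1*(-46869) = -10 - 1*(-46869) = -10 + 46869 = 46859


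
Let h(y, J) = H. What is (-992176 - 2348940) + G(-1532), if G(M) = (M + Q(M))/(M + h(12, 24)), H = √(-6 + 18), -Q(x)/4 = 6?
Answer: -1960409240400/586753 + 778*√3/586753 ≈ -3.3411e+6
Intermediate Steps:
Q(x) = -24 (Q(x) = -4*6 = -24)
H = 2*√3 (H = √12 = 2*√3 ≈ 3.4641)
h(y, J) = 2*√3
G(M) = (-24 + M)/(M + 2*√3) (G(M) = (M - 24)/(M + 2*√3) = (-24 + M)/(M + 2*√3))
(-992176 - 2348940) + G(-1532) = (-992176 - 2348940) + (-24 - 1532)/(-1532 + 2*√3) = -3341116 - 1556/(-1532 + 2*√3)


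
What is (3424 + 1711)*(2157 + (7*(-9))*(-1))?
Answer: 11399700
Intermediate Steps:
(3424 + 1711)*(2157 + (7*(-9))*(-1)) = 5135*(2157 - 63*(-1)) = 5135*(2157 + 63) = 5135*2220 = 11399700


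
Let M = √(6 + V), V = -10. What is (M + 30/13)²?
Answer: 224/169 + 120*I/13 ≈ 1.3254 + 9.2308*I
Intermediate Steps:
M = 2*I (M = √(6 - 10) = √(-4) = 2*I ≈ 2.0*I)
(M + 30/13)² = (2*I + 30/13)² = (30/13 + 2*I)²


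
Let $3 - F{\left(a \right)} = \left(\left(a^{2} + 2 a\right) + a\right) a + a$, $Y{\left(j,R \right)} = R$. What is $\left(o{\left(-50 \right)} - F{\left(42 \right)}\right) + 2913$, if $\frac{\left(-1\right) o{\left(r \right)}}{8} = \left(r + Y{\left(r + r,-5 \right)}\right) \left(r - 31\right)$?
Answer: $46692$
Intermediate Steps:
$o{\left(r \right)} = - 8 \left(-31 + r\right) \left(-5 + r\right)$ ($o{\left(r \right)} = - 8 \left(r - 5\right) \left(r - 31\right) = - 8 \left(-5 + r\right) \left(-31 + r\right) = - 8 \left(-31 + r\right) \left(-5 + r\right)$)
$F{\left(a \right)} = 3 - a - a \left(a^{2} + 3 a\right)$ ($F{\left(a \right)} = 3 - \left(\left(\left(a^{2} + 2 a\right) + a\right) a + a\right) = 3 - \left(\left(a^{2} + 3 a\right) a + a\right) = 3 - \left(a \left(a^{2} + 3 a\right) + a\right) = 3 - \left(a + a \left(a^{2} + 3 a\right)\right) = 3 - a - a \left(a^{2} + 3 a\right)$)
$\left(o{\left(-50 \right)} - F{\left(42 \right)}\right) + 2913 = \left(\left(-1240 - 8 \left(-50\right)^{2} + 288 \left(-50\right)\right) - \left(3 - 42 - 42^{3} - 3 \cdot 42^{2}\right)\right) + 2913 = \left(\left(-1240 - 20000 - 14400\right) - \left(3 - 42 - 74088 - 5292\right)\right) + 2913 = \left(-35640 - -79419\right) + 2913 = \left(-35640 + 79419\right) + 2913 = 43779 + 2913 = 46692$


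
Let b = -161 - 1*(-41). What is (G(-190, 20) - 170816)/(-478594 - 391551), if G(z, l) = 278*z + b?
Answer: 223756/870145 ≈ 0.25715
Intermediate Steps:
b = -120 (b = -161 + 41 = -120)
G(z, l) = -120 + 278*z (G(z, l) = 278*z - 120 = -120 + 278*z)
(G(-190, 20) - 170816)/(-478594 - 391551) = ((-120 + 278*(-190)) - 170816)/(-478594 - 391551) = ((-120 - 52820) - 170816)/(-870145) = (-52940 - 170816)*(-1/870145) = -223756*(-1/870145) = 223756/870145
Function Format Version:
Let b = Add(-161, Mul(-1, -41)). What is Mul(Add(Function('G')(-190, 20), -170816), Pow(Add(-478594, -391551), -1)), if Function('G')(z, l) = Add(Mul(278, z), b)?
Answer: Rational(223756, 870145) ≈ 0.25715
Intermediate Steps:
b = -120 (b = Add(-161, 41) = -120)
Function('G')(z, l) = Add(-120, Mul(278, z)) (Function('G')(z, l) = Add(Mul(278, z), -120) = Add(-120, Mul(278, z)))
Mul(Add(Function('G')(-190, 20), -170816), Pow(Add(-478594, -391551), -1)) = Mul(Add(Add(-120, Mul(278, -190)), -170816), Pow(Add(-478594, -391551), -1)) = Mul(Add(Add(-120, -52820), -170816), Pow(-870145, -1)) = Mul(Add(-52940, -170816), Rational(-1, 870145)) = Mul(-223756, Rational(-1, 870145)) = Rational(223756, 870145)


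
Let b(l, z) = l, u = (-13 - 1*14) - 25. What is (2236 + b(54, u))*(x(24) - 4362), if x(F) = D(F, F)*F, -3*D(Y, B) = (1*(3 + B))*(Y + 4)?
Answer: -23838900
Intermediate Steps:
u = -52 (u = (-13 - 14) - 25 = -27 - 25 = -52)
D(Y, B) = -(3 + B)*(4 + Y)/3 (D(Y, B) = -1*(3 + B)*(Y + 4)/3 = -(3 + B)*(4 + Y)/3)
x(F) = F*(-4 - 7*F/3 - F**2/3) (x(F) = (-4 - F - 4*F/3 - F*F/3)*F = (-4 - F - 4*F/3 - F**2/3)*F = (-4 - 7*F/3 - F**2/3)*F = F*(-4 - 7*F/3 - F**2/3))
(2236 + b(54, u))*(x(24) - 4362) = (2236 + 54)*(-1/3*24*(12 + 24**2 + 7*24) - 4362) = 2290*(-1/3*24*(12 + 576 + 168) - 4362) = 2290*(-1/3*24*756 - 4362) = 2290*(-6048 - 4362) = 2290*(-10410) = -23838900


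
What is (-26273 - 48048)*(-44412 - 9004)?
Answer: 3969930536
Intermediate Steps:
(-26273 - 48048)*(-44412 - 9004) = -74321*(-53416) = 3969930536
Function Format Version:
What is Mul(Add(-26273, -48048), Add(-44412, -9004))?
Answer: 3969930536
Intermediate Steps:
Mul(Add(-26273, -48048), Add(-44412, -9004)) = Mul(-74321, -53416) = 3969930536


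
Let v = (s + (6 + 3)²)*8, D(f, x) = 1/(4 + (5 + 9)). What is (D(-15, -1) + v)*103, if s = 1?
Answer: 1216327/18 ≈ 67574.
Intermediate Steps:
D(f, x) = 1/18 (D(f, x) = 1/(4 + 14) = 1/18)
v = 656 (v = (1 + (6 + 3)²)*8 = (1 + 9²)*8 = (1 + 81)*8 = 82*8 = 656)
(D(-15, -1) + v)*103 = (1/18 + 656)*103 = (11809/18)*103 = 1216327/18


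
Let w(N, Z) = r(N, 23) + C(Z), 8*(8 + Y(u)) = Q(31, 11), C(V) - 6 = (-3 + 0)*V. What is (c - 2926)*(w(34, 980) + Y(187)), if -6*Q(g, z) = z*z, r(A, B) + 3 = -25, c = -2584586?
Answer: 15382866653/2 ≈ 7.6914e+9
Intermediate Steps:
r(A, B) = -28 (r(A, B) = -3 - 25 = -28)
Q(g, z) = -z²/6 (Q(g, z) = -z*z/6 = -z²/6)
C(V) = 6 - 3*V (C(V) = 6 + (-3 + 0)*V = 6 - 3*V)
Y(u) = -505/48 (Y(u) = -8 + (-⅙*11²)/8 = -8 + (-⅙*121)/8 = -8 + (⅛)*(-121/6) = -8 - 121/48 = -505/48)
w(N, Z) = -22 - 3*Z (w(N, Z) = -28 + (6 - 3*Z) = -22 - 3*Z)
(c - 2926)*(w(34, 980) + Y(187)) = (-2584586 - 2926)*((-22 - 3*980) - 505/48) = -2587512*((-22 - 2940) - 505/48) = -2587512*(-2962 - 505/48) = -2587512*(-142681/48) = 15382866653/2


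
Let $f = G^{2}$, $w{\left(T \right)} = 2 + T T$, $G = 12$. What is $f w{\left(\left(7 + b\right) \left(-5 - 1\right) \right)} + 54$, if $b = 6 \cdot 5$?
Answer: $7097238$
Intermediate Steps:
$b = 30$
$w{\left(T \right)} = 2 + T^{2}$
$f = 144$ ($f = 12^{2} = 144$)
$f w{\left(\left(7 + b\right) \left(-5 - 1\right) \right)} + 54 = 144 \left(2 + \left(\left(7 + 30\right) \left(-5 - 1\right)\right)^{2}\right) + 54 = 144 \left(2 + \left(37 \left(-6\right)\right)^{2}\right) + 54 = 144 \left(2 + \left(-222\right)^{2}\right) + 54 = 144 \left(2 + 49284\right) + 54 = 144 \cdot 49286 + 54 = 7097184 + 54 = 7097238$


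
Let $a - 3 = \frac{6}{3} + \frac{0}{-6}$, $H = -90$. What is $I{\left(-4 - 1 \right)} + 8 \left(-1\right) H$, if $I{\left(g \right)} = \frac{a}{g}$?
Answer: $719$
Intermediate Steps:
$a = 5$ ($a = 3 + \left(\frac{6}{3} + \frac{0}{-6}\right) = 3 + \left(6 \cdot \frac{1}{3} + 0 \left(- \frac{1}{6}\right)\right) = 3 + \left(2 + 0\right) = 3 + 2 = 5$)
$I{\left(g \right)} = \frac{5}{g}$
$I{\left(-4 - 1 \right)} + 8 \left(-1\right) H = \frac{5}{-4 - 1} + 8 \left(-1\right) \left(-90\right) = \frac{5}{-5} - -720 = 5 \left(- \frac{1}{5}\right) + 720 = -1 + 720 = 719$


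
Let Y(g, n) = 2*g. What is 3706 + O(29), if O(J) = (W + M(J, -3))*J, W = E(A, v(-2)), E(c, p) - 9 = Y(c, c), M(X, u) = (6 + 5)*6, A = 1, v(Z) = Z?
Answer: 5939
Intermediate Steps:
M(X, u) = 66 (M(X, u) = 11*6 = 66)
E(c, p) = 9 + 2*c
W = 11 (W = 9 + 2*1 = 9 + 2 = 11)
O(J) = 77*J (O(J) = (11 + 66)*J = 77*J)
3706 + O(29) = 3706 + 77*29 = 3706 + 2233 = 5939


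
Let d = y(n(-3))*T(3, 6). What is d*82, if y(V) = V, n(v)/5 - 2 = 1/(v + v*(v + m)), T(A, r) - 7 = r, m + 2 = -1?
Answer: 33046/3 ≈ 11015.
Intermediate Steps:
m = -3 (m = -2 - 1 = -3)
T(A, r) = 7 + r
n(v) = 10 + 5/(v + v*(-3 + v)) (n(v) = 10 + 5/(v + v*(v - 3)) = 10 + 5/(v + v*(-3 + v)))
d = 403/3 (d = (5*(1 - 4*(-3) + 2*(-3)²)/(-3*(-2 - 3)))*(7 + 6) = (5*(-⅓)*(1 + 12 + 2*9)/(-5))*13 = (5*(-⅓)*(-⅕)*(1 + 12 + 18))*13 = (5*(-⅓)*(-⅕)*31)*13 = (31/3)*13 = 403/3 ≈ 134.33)
d*82 = (403/3)*82 = 33046/3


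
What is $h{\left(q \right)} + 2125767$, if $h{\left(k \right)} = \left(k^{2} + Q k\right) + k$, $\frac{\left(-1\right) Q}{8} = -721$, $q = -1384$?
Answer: $-3943073$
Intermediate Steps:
$Q = 5768$ ($Q = \left(-8\right) \left(-721\right) = 5768$)
$h{\left(k \right)} = k^{2} + 5769 k$ ($h{\left(k \right)} = \left(k^{2} + 5768 k\right) + k = k^{2} + 5769 k$)
$h{\left(q \right)} + 2125767 = - 1384 \left(5769 - 1384\right) + 2125767 = \left(-1384\right) 4385 + 2125767 = -6068840 + 2125767 = -3943073$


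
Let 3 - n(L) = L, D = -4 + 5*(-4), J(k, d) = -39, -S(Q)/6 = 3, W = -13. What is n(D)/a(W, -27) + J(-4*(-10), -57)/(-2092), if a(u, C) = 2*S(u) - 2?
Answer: -27501/39748 ≈ -0.69188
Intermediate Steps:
S(Q) = -18 (S(Q) = -6*3 = -18)
a(u, C) = -38 (a(u, C) = 2*(-18) - 2 = -36 - 2 = -38)
D = -24 (D = -4 - 20 = -24)
n(L) = 3 - L
n(D)/a(W, -27) + J(-4*(-10), -57)/(-2092) = (3 - 1*(-24))/(-38) - 39/(-2092) = (3 + 24)*(-1/38) - 39*(-1/2092) = 27*(-1/38) + 39/2092 = -27/38 + 39/2092 = -27501/39748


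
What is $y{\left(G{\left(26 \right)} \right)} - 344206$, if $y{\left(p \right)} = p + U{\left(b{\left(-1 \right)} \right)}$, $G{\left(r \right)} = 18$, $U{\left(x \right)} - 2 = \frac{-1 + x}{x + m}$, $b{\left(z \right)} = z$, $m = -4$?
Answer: $- \frac{1720928}{5} \approx -3.4419 \cdot 10^{5}$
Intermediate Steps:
$U{\left(x \right)} = 2 + \frac{-1 + x}{-4 + x}$ ($U{\left(x \right)} = 2 + \frac{-1 + x}{x - 4} = 2 + \frac{-1 + x}{-4 + x}$)
$y{\left(p \right)} = \frac{12}{5} + p$ ($y{\left(p \right)} = p + \frac{3 \left(-3 - 1\right)}{-4 - 1} = p + 3 \frac{1}{-5} \left(-4\right) = p + 3 \left(- \frac{1}{5}\right) \left(-4\right) = p + \frac{12}{5} = \frac{12}{5} + p$)
$y{\left(G{\left(26 \right)} \right)} - 344206 = \left(\frac{12}{5} + 18\right) - 344206 = \frac{102}{5} - 344206 = - \frac{1720928}{5}$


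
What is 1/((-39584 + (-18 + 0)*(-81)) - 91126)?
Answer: -1/129252 ≈ -7.7368e-6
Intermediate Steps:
1/((-39584 + (-18 + 0)*(-81)) - 91126) = 1/((-39584 - 18*(-81)) - 91126) = 1/((-39584 + 1458) - 91126) = 1/(-38126 - 91126) = 1/(-129252) = -1/129252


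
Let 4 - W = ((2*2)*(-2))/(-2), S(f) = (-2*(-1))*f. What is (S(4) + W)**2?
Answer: 64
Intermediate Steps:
S(f) = 2*f
W = 0 (W = 4 - (2*2)*(-2)/(-2) = 4 - 4*(-2)*(-1)/2 = 4 - (-8)*(-1)/2 = 4 - 1*4 = 4 - 4 = 0)
(S(4) + W)**2 = (2*4 + 0)**2 = (8 + 0)**2 = 8**2 = 64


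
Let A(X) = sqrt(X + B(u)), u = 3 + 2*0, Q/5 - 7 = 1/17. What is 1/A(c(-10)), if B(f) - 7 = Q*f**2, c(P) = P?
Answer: sqrt(90933)/5349 ≈ 0.056375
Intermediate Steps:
Q = 600/17 (Q = 35 + 5/17 = 600/17 ≈ 35.294)
u = 3 (u = 3 + 0 = 3)
B(f) = 7 + 600*f**2/17
A(X) = sqrt(5519/17 + X) (A(X) = sqrt(X + (7 + (600/17)*3**2)) = sqrt(X + (7 + (600/17)*9)) = sqrt(X + (7 + 5400/17)) = sqrt(X + 5519/17) = sqrt(5519/17 + X))
1/A(c(-10)) = 1/(sqrt(93823 + 289*(-10))/17) = 1/(sqrt(93823 - 2890)/17) = 1/(sqrt(90933)/17) = sqrt(90933)/5349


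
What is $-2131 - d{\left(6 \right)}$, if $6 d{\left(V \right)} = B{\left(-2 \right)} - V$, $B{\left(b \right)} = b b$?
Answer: $- \frac{6392}{3} \approx -2130.7$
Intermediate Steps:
$B{\left(b \right)} = b^{2}$
$d{\left(V \right)} = \frac{2}{3} - \frac{V}{6}$ ($d{\left(V \right)} = \frac{\left(-2\right)^{2} - V}{6} = \frac{4 - V}{6} = \frac{2}{3} - \frac{V}{6}$)
$-2131 - d{\left(6 \right)} = -2131 - \left(\frac{2}{3} - 1\right) = -2131 - - \frac{1}{3} = -2131 + \frac{1}{3} = - \frac{6392}{3}$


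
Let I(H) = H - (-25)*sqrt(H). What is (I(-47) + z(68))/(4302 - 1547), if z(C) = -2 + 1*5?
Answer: -44/2755 + 5*I*sqrt(47)/551 ≈ -0.015971 + 0.062211*I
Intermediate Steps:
z(C) = 3 (z(C) = -2 + 5 = 3)
I(H) = H + 25*sqrt(H)
(I(-47) + z(68))/(4302 - 1547) = ((-47 + 25*sqrt(-47)) + 3)/(4302 - 1547) = ((-47 + 25*(I*sqrt(47))) + 3)/2755 = ((-47 + 25*I*sqrt(47)) + 3)*(1/2755) = (-44 + 25*I*sqrt(47))*(1/2755) = -44/2755 + 5*I*sqrt(47)/551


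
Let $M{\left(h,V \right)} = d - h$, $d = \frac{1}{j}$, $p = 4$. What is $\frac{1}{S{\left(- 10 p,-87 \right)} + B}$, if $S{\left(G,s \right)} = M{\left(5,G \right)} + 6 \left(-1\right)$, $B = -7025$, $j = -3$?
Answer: $- \frac{3}{21109} \approx -0.00014212$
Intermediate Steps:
$d = - \frac{1}{3}$ ($d = \frac{1}{-3} = - \frac{1}{3} \approx -0.33333$)
$M{\left(h,V \right)} = - \frac{1}{3} - h$
$S{\left(G,s \right)} = - \frac{34}{3}$ ($S{\left(G,s \right)} = \left(- \frac{1}{3} - 5\right) + 6 \left(-1\right) = \left(- \frac{1}{3} - 5\right) - 6 = - \frac{16}{3} - 6 = - \frac{34}{3}$)
$\frac{1}{S{\left(- 10 p,-87 \right)} + B} = \frac{1}{- \frac{34}{3} - 7025} = \frac{1}{- \frac{21109}{3}} = - \frac{3}{21109}$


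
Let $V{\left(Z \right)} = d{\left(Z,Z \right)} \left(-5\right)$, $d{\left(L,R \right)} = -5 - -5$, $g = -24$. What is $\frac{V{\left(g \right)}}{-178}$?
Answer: $0$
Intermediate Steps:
$d{\left(L,R \right)} = 0$ ($d{\left(L,R \right)} = -5 + 5 = 0$)
$V{\left(Z \right)} = 0$ ($V{\left(Z \right)} = 0 \left(-5\right) = 0$)
$\frac{V{\left(g \right)}}{-178} = \frac{0}{-178} = 0 \left(- \frac{1}{178}\right) = 0$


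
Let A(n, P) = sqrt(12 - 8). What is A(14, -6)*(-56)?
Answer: -112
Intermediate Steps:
A(n, P) = 2 (A(n, P) = sqrt(4) = 2)
A(14, -6)*(-56) = 2*(-56) = -112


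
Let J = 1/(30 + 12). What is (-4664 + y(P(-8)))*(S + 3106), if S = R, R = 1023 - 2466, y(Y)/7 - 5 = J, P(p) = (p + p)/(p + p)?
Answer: -46186499/6 ≈ -7.6978e+6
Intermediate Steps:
J = 1/42 ≈ 0.023810
P(p) = 1 (P(p) = (2*p)/((2*p)) = (2*p)*(1/(2*p)) = 1)
y(Y) = 211/6 (y(Y) = 35 + 7*(1/42) = 35 + ⅙ = 211/6)
R = -1443
S = -1443
(-4664 + y(P(-8)))*(S + 3106) = (-4664 + 211/6)*(-1443 + 3106) = -27773/6*1663 = -46186499/6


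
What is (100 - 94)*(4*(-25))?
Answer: -600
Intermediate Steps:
(100 - 94)*(4*(-25)) = 6*(-100) = -600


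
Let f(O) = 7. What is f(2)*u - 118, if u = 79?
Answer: 435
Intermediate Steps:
f(2)*u - 118 = 7*79 - 118 = 553 - 118 = 435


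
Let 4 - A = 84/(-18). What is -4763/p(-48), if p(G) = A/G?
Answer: 342936/13 ≈ 26380.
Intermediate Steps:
A = 26/3 (A = 4 - 84/(-18) = 4 - 84*(-1)/18 = 4 - 1*(-14/3) = 4 + 14/3 = 26/3 ≈ 8.6667)
p(G) = 26/(3*G)
-4763/p(-48) = -4763/((26/3)/(-48)) = -4763/((26/3)*(-1/48)) = -4763/(-13/72) = -4763*(-72/13) = 342936/13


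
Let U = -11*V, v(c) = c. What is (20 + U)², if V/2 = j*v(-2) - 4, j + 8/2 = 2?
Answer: 400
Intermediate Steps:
j = -2 (j = -4 + 2 = -2)
V = 0 (V = 2*(-2*(-2) - 4) = 2*(4 - 4) = 2*0 = 0)
U = 0 (U = -11*0 = 0)
(20 + U)² = (20 + 0)² = 20² = 400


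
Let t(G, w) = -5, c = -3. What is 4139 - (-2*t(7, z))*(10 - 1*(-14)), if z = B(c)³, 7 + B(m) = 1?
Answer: 3899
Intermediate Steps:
B(m) = -6 (B(m) = -7 + 1 = -6)
z = -216 (z = (-6)³ = -216)
4139 - (-2*t(7, z))*(10 - 1*(-14)) = 4139 - (-2*(-5))*(10 - 1*(-14)) = 4139 - 10*(10 + 14) = 4139 - 10*24 = 4139 - 1*240 = 4139 - 240 = 3899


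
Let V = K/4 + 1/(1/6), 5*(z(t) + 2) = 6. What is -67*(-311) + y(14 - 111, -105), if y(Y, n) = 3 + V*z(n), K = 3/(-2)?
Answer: 41671/2 ≈ 20836.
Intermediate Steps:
K = -3/2 (K = 3*(-½) = -3/2 ≈ -1.5000)
z(t) = -⅘ (z(t) = -2 + (⅕)*6 = -2 + 6/5 = -⅘)
V = 45/8 (V = -3/2/4 + 1/(1/6) = -3/2*¼ + 1/(1*(⅙)) = -3/8 + 1/(⅙) = -3/8 + 1*6 = -3/8 + 6 = 45/8 ≈ 5.6250)
y(Y, n) = -3/2 (y(Y, n) = 3 + (45/8)*(-⅘) = 3 - 9/2 = -3/2)
-67*(-311) + y(14 - 111, -105) = -67*(-311) - 3/2 = 20837 - 3/2 = 41671/2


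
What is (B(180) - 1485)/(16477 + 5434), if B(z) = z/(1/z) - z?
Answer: 30735/21911 ≈ 1.4027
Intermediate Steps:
B(z) = z² - z (B(z) = z*z - z = z² - z)
(B(180) - 1485)/(16477 + 5434) = (180*(-1 + 180) - 1485)/(16477 + 5434) = (180*179 - 1485)/21911 = (32220 - 1485)*(1/21911) = 30735*(1/21911) = 30735/21911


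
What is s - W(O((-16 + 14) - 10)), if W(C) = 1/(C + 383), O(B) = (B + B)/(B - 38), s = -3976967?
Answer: -38127182654/9587 ≈ -3.9770e+6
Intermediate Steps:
O(B) = 2*B/(-38 + B) (O(B) = (2*B)/(-38 + B) = 2*B/(-38 + B))
W(C) = 1/(383 + C)
s - W(O((-16 + 14) - 10)) = -3976967 - 1/(383 + 2*((-16 + 14) - 10)/(-38 + ((-16 + 14) - 10))) = -3976967 - 1/(383 + 2*(-2 - 10)/(-38 + (-2 - 10))) = -3976967 - 1/(383 + 2*(-12)/(-38 - 12)) = -3976967 - 1/(383 + 2*(-12)/(-50)) = -3976967 - 1/(383 + 2*(-12)*(-1/50)) = -3976967 - 1/(383 + 12/25) = -3976967 - 1/9587/25 = -3976967 - 1*25/9587 = -3976967 - 25/9587 = -38127182654/9587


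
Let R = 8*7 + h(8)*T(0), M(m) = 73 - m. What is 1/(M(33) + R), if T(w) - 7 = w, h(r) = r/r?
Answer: 1/103 ≈ 0.0097087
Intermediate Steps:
h(r) = 1
T(w) = 7 + w
R = 63 (R = 8*7 + 1*(7 + 0) = 56 + 1*7 = 56 + 7 = 63)
1/(M(33) + R) = 1/((73 - 1*33) + 63) = 1/((73 - 33) + 63) = 1/(40 + 63) = 1/103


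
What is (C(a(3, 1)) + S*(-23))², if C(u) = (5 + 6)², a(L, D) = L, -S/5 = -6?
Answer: 323761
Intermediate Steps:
S = 30 (S = -5*(-6) = 30)
C(u) = 121 (C(u) = 11² = 121)
(C(a(3, 1)) + S*(-23))² = (121 + 30*(-23))² = (121 - 690)² = (-569)² = 323761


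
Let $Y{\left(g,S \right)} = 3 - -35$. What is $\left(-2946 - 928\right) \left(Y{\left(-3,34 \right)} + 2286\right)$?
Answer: $-9003176$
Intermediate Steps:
$Y{\left(g,S \right)} = 38$ ($Y{\left(g,S \right)} = 3 + 35 = 38$)
$\left(-2946 - 928\right) \left(Y{\left(-3,34 \right)} + 2286\right) = \left(-2946 - 928\right) \left(38 + 2286\right) = \left(-3874\right) 2324 = -9003176$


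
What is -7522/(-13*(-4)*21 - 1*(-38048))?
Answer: -3761/19570 ≈ -0.19218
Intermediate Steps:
-7522/(-13*(-4)*21 - 1*(-38048)) = -7522/(52*21 + 38048) = -7522/(1092 + 38048) = -7522/39140 = -7522*1/39140 = -3761/19570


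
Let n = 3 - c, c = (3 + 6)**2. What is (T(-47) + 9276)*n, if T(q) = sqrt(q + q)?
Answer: -723528 - 78*I*sqrt(94) ≈ -7.2353e+5 - 756.24*I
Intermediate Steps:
T(q) = sqrt(2)*sqrt(q) (T(q) = sqrt(2*q) = sqrt(2)*sqrt(q))
c = 81 (c = 9**2 = 81)
n = -78 (n = 3 - 1*81 = 3 - 81 = -78)
(T(-47) + 9276)*n = (sqrt(2)*sqrt(-47) + 9276)*(-78) = (sqrt(2)*(I*sqrt(47)) + 9276)*(-78) = (I*sqrt(94) + 9276)*(-78) = (9276 + I*sqrt(94))*(-78) = -723528 - 78*I*sqrt(94)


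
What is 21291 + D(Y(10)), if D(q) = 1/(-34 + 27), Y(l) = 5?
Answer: 149036/7 ≈ 21291.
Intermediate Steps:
D(q) = -⅐ (D(q) = 1/(-7) = -⅐)
21291 + D(Y(10)) = 21291 - ⅐ = 149036/7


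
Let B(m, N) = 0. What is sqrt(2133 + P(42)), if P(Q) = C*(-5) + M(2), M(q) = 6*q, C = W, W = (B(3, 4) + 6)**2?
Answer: sqrt(1965) ≈ 44.328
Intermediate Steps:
W = 36 (W = (0 + 6)**2 = 6**2 = 36)
C = 36
P(Q) = -168 (P(Q) = 36*(-5) + 6*2 = -180 + 12 = -168)
sqrt(2133 + P(42)) = sqrt(2133 - 168) = sqrt(1965)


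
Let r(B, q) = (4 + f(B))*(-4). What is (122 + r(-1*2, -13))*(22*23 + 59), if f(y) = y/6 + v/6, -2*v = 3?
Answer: 183625/3 ≈ 61208.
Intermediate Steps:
v = -3/2 (v = -½*3 = -3/2 ≈ -1.5000)
f(y) = -¼ + y/6 (f(y) = y/6 - 3/2/6 = y*(⅙) - 3/2*⅙ = y/6 - ¼ = -¼ + y/6)
r(B, q) = -15 - 2*B/3 (r(B, q) = (4 + (-¼ + B/6))*(-4) = (15/4 + B/6)*(-4) = -15 - 2*B/3)
(122 + r(-1*2, -13))*(22*23 + 59) = (122 + (-15 - (-2)*2/3))*(22*23 + 59) = (122 + (-15 - ⅔*(-2)))*(506 + 59) = (122 + (-15 + 4/3))*565 = (122 - 41/3)*565 = (325/3)*565 = 183625/3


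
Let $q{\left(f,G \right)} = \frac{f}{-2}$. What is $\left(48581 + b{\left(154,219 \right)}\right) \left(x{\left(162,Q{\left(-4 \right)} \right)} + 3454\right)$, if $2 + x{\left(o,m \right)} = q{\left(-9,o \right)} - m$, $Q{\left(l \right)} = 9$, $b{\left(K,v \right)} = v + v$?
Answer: $\frac{337986005}{2} \approx 1.6899 \cdot 10^{8}$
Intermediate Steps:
$b{\left(K,v \right)} = 2 v$
$q{\left(f,G \right)} = - \frac{f}{2}$ ($q{\left(f,G \right)} = f \left(- \frac{1}{2}\right) = - \frac{f}{2}$)
$x{\left(o,m \right)} = \frac{5}{2} - m$ ($x{\left(o,m \right)} = -2 - \left(- \frac{9}{2} + m\right) = \frac{5}{2} - m$)
$\left(48581 + b{\left(154,219 \right)}\right) \left(x{\left(162,Q{\left(-4 \right)} \right)} + 3454\right) = \left(48581 + 2 \cdot 219\right) \left(\left(\frac{5}{2} - 9\right) + 3454\right) = \left(48581 + 438\right) \left(\left(\frac{5}{2} - 9\right) + 3454\right) = 49019 \left(- \frac{13}{2} + 3454\right) = 49019 \cdot \frac{6895}{2} = \frac{337986005}{2}$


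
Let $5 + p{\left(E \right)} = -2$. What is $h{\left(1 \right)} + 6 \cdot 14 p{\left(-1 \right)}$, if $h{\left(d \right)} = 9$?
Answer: $-579$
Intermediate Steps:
$p{\left(E \right)} = -7$ ($p{\left(E \right)} = -5 - 2 = -7$)
$h{\left(1 \right)} + 6 \cdot 14 p{\left(-1 \right)} = 9 + 6 \cdot 14 \left(-7\right) = 9 + 84 \left(-7\right) = 9 - 588 = -579$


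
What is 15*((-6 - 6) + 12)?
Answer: 0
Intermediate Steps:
15*((-6 - 6) + 12) = 15*(-12 + 12) = 15*0 = 0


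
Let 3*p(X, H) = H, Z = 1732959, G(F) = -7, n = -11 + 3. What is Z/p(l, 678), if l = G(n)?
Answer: 1732959/226 ≈ 7668.0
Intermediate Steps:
n = -8
l = -7
p(X, H) = H/3
Z/p(l, 678) = 1732959/(((⅓)*678)) = 1732959/226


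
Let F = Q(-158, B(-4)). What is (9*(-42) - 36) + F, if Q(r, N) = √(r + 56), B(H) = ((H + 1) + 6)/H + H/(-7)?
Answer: -414 + I*√102 ≈ -414.0 + 10.1*I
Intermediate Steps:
B(H) = -H/7 + (7 + H)/H (B(H) = ((1 + H) + 6)/H + H*(-⅐) = (7 + H)/H - H/7 = -H/7 + (7 + H)/H)
Q(r, N) = √(56 + r)
F = I*√102 (F = √(56 - 158) = √(-102) = I*√102 ≈ 10.1*I)
(9*(-42) - 36) + F = (9*(-42) - 36) + I*√102 = (-378 - 36) + I*√102 = -414 + I*√102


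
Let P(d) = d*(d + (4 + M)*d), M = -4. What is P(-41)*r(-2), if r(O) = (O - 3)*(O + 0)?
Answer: 16810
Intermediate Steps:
P(d) = d² (P(d) = d*(d + (4 - 4)*d) = d*(d + 0*d) = d*(d + 0) = d*d = d²)
r(O) = O*(-3 + O) (r(O) = (-3 + O)*O = O*(-3 + O))
P(-41)*r(-2) = (-41)²*(-2*(-3 - 2)) = 1681*(-2*(-5)) = 1681*10 = 16810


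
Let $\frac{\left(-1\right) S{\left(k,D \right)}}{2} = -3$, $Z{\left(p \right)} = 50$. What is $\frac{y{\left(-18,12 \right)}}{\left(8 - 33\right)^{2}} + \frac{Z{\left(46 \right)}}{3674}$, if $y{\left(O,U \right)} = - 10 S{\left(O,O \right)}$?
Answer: $- \frac{18919}{229625} \approx -0.082391$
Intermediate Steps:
$S{\left(k,D \right)} = 6$ ($S{\left(k,D \right)} = \left(-2\right) \left(-3\right) = 6$)
$y{\left(O,U \right)} = -60$ ($y{\left(O,U \right)} = \left(-10\right) 6 = -60$)
$\frac{y{\left(-18,12 \right)}}{\left(8 - 33\right)^{2}} + \frac{Z{\left(46 \right)}}{3674} = - \frac{60}{\left(8 - 33\right)^{2}} + \frac{50}{3674} = - \frac{60}{\left(-25\right)^{2}} + 50 \cdot \frac{1}{3674} = - \frac{60}{625} + \frac{25}{1837} = \left(-60\right) \frac{1}{625} + \frac{25}{1837} = - \frac{12}{125} + \frac{25}{1837} = - \frac{18919}{229625}$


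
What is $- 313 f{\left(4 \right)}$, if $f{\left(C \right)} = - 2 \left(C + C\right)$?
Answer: $5008$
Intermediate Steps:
$f{\left(C \right)} = - 4 C$ ($f{\left(C \right)} = - 2 \cdot 2 C = - 4 C$)
$- 313 f{\left(4 \right)} = - 313 \left(\left(-4\right) 4\right) = \left(-313\right) \left(-16\right) = 5008$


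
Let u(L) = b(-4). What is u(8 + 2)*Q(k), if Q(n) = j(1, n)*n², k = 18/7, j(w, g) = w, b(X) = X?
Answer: -1296/49 ≈ -26.449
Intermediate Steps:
u(L) = -4
k = 18/7 (k = 18*(⅐) = 18/7 ≈ 2.5714)
Q(n) = n² (Q(n) = 1*n² = n²)
u(8 + 2)*Q(k) = -4*(18/7)² = -4*324/49 = -1296/49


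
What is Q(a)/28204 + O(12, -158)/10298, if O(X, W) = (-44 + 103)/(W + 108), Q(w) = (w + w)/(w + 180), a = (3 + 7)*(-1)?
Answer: -7329603/61719518300 ≈ -0.00011876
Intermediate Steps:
a = -10 (a = 10*(-1) = -10)
Q(w) = 2*w/(180 + w) (Q(w) = (2*w)/(180 + w) = 2*w/(180 + w))
O(X, W) = 59/(108 + W)
Q(a)/28204 + O(12, -158)/10298 = (2*(-10)/(180 - 10))/28204 + (59/(108 - 158))/10298 = (2*(-10)/170)*(1/28204) + (59/(-50))*(1/10298) = (2*(-10)*(1/170))*(1/28204) + (59*(-1/50))*(1/10298) = -2/17*1/28204 - 59/50*1/10298 = -1/239734 - 59/514900 = -7329603/61719518300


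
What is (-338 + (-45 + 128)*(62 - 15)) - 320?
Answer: 3243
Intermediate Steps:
(-338 + (-45 + 128)*(62 - 15)) - 320 = (-338 + 83*47) - 320 = (-338 + 3901) - 320 = 3563 - 320 = 3243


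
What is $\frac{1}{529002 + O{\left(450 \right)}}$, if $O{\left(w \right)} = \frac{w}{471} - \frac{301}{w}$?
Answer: $\frac{70650}{37374011543} \approx 1.8904 \cdot 10^{-6}$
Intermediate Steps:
$O{\left(w \right)} = - \frac{301}{w} + \frac{w}{471}$ ($O{\left(w \right)} = w \frac{1}{471} - \frac{301}{w} = \frac{w}{471} - \frac{301}{w} = - \frac{301}{w} + \frac{w}{471}$)
$\frac{1}{529002 + O{\left(450 \right)}} = \frac{1}{529002 + \left(- \frac{301}{450} + \frac{1}{471} \cdot 450\right)} = \frac{1}{529002 + \left(\left(-301\right) \frac{1}{450} + \frac{150}{157}\right)} = \frac{1}{529002 + \left(- \frac{301}{450} + \frac{150}{157}\right)} = \frac{1}{529002 + \frac{20243}{70650}} = \frac{1}{\frac{37374011543}{70650}} = \frac{70650}{37374011543}$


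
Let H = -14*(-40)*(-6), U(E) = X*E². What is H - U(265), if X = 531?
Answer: -37292835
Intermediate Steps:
U(E) = 531*E²
H = -3360 (H = 560*(-6) = -3360)
H - U(265) = -3360 - 531*265² = -3360 - 531*70225 = -3360 - 1*37289475 = -3360 - 37289475 = -37292835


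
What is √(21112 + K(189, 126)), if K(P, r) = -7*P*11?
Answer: √6559 ≈ 80.988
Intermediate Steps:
K(P, r) = -77*P
√(21112 + K(189, 126)) = √(21112 - 77*189) = √(21112 - 14553) = √6559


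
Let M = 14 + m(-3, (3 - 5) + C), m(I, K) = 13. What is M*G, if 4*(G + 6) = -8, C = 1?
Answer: -216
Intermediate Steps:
G = -8 (G = -6 + (1/4)*(-8) = -6 - 2 = -8)
M = 27 (M = 14 + 13 = 27)
M*G = 27*(-8) = -216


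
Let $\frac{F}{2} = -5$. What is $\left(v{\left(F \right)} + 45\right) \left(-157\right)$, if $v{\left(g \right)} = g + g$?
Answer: $-3925$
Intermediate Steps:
$F = -10$ ($F = 2 \left(-5\right) = -10$)
$v{\left(g \right)} = 2 g$
$\left(v{\left(F \right)} + 45\right) \left(-157\right) = \left(2 \left(-10\right) + 45\right) \left(-157\right) = \left(-20 + 45\right) \left(-157\right) = 25 \left(-157\right) = -3925$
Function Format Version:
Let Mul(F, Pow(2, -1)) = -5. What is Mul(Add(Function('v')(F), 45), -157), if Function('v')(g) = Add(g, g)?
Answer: -3925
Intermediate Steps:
F = -10 (F = Mul(2, -5) = -10)
Function('v')(g) = Mul(2, g)
Mul(Add(Function('v')(F), 45), -157) = Mul(Add(Mul(2, -10), 45), -157) = Mul(Add(-20, 45), -157) = Mul(25, -157) = -3925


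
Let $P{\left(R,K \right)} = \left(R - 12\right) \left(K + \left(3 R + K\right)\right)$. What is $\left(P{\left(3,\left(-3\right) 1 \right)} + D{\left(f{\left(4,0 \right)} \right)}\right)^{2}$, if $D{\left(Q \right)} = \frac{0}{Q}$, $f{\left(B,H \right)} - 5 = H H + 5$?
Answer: $729$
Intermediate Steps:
$f{\left(B,H \right)} = 10 + H^{2}$ ($f{\left(B,H \right)} = 5 + \left(H H + 5\right) = 5 + \left(H^{2} + 5\right) = 5 + \left(5 + H^{2}\right) = 10 + H^{2}$)
$D{\left(Q \right)} = 0$
$P{\left(R,K \right)} = \left(-12 + R\right) \left(2 K + 3 R\right)$ ($P{\left(R,K \right)} = \left(-12 + R\right) \left(K + \left(K + 3 R\right)\right) = \left(-12 + R\right) \left(2 K + 3 R\right)$)
$\left(P{\left(3,\left(-3\right) 1 \right)} + D{\left(f{\left(4,0 \right)} \right)}\right)^{2} = \left(\left(\left(-36\right) 3 - 24 \left(\left(-3\right) 1\right) + 3 \cdot 3^{2} + 2 \left(\left(-3\right) 1\right) 3\right) + 0\right)^{2} = \left(\left(-108 - -72 + 3 \cdot 9 + 2 \left(-3\right) 3\right) + 0\right)^{2} = \left(\left(-108 + 72 + 27 - 18\right) + 0\right)^{2} = \left(-27 + 0\right)^{2} = \left(-27\right)^{2} = 729$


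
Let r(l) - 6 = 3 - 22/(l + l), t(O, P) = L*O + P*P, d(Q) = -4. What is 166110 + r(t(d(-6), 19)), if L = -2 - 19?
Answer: 73922944/445 ≈ 1.6612e+5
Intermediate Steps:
L = -21
t(O, P) = P² - 21*O (t(O, P) = -21*O + P*P = -21*O + P² = P² - 21*O)
r(l) = 9 - 11/l (r(l) = 6 + (3 - 22/(l + l)) = 6 + (3 - 22*1/(2*l)) = 6 + (3 - 11/l) = 9 - 11/l)
166110 + r(t(d(-6), 19)) = 166110 + (9 - 11/(19² - 21*(-4))) = 166110 + (9 - 11/(361 + 84)) = 166110 + (9 - 11/445) = 166110 + 3994/445 = 73922944/445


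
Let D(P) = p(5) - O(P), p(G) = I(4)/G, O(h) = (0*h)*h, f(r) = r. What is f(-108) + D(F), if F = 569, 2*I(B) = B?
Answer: -538/5 ≈ -107.60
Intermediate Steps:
I(B) = B/2
O(h) = 0 (O(h) = 0*h = 0)
p(G) = 2/G (p(G) = ((½)*4)/G = 2/G)
D(P) = ⅖ (D(P) = 2/5 - 1*0 = 2*(⅕) + 0 = ⅖ + 0 = ⅖)
f(-108) + D(F) = -108 + ⅖ = -538/5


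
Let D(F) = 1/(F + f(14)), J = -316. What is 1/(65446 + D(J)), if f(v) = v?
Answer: 302/19764691 ≈ 1.5280e-5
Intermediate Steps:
D(F) = 1/(14 + F) (D(F) = 1/(F + 14) = 1/(14 + F))
1/(65446 + D(J)) = 1/(65446 + 1/(14 - 316)) = 1/(65446 + 1/(-302)) = 1/(65446 - 1/302) = 1/(19764691/302) = 302/19764691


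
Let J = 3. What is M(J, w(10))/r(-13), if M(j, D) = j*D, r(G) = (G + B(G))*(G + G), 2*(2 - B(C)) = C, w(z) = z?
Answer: 10/39 ≈ 0.25641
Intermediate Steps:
B(C) = 2 - C/2
r(G) = 2*G*(2 + G/2) (r(G) = (G + (2 - G/2))*(G + G) = (2 + G/2)*(2*G) = 2*G*(2 + G/2))
M(j, D) = D*j
M(J, w(10))/r(-13) = (10*3)/((-13*(4 - 13))) = 30/((-13*(-9))) = 30/117 = 30*(1/117) = 10/39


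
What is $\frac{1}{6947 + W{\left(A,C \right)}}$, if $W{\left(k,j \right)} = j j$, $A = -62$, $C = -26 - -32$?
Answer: $\frac{1}{6983} \approx 0.0001432$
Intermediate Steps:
$C = 6$ ($C = -26 + 32 = 6$)
$W{\left(k,j \right)} = j^{2}$
$\frac{1}{6947 + W{\left(A,C \right)}} = \frac{1}{6947 + 6^{2}} = \frac{1}{6947 + 36} = \frac{1}{6983}$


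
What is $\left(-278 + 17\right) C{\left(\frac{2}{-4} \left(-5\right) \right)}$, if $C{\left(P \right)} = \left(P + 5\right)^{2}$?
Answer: $- \frac{58725}{4} \approx -14681.0$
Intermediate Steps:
$C{\left(P \right)} = \left(5 + P\right)^{2}$
$\left(-278 + 17\right) C{\left(\frac{2}{-4} \left(-5\right) \right)} = \left(-278 + 17\right) \left(5 + \frac{2}{-4} \left(-5\right)\right)^{2} = - 261 \left(5 + 2 \left(- \frac{1}{4}\right) \left(-5\right)\right)^{2} = - 261 \left(5 - - \frac{5}{2}\right)^{2} = - 261 \left(5 + \frac{5}{2}\right)^{2} = - 261 \left(\frac{15}{2}\right)^{2} = \left(-261\right) \frac{225}{4} = - \frac{58725}{4}$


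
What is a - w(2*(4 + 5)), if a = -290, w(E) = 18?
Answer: -308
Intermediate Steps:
a - w(2*(4 + 5)) = -290 - 1*18 = -290 - 18 = -308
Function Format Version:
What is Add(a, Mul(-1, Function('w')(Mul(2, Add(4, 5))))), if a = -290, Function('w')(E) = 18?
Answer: -308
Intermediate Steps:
Add(a, Mul(-1, Function('w')(Mul(2, Add(4, 5))))) = Add(-290, Mul(-1, 18)) = Add(-290, -18) = -308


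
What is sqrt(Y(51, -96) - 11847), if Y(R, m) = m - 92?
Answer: I*sqrt(12035) ≈ 109.7*I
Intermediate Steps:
Y(R, m) = -92 + m
sqrt(Y(51, -96) - 11847) = sqrt((-92 - 96) - 11847) = sqrt(-188 - 11847) = sqrt(-12035) = I*sqrt(12035)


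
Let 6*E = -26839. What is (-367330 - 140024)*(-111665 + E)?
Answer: 58923163411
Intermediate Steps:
E = -26839/6 (E = (1/6)*(-26839) = -26839/6 ≈ -4473.2)
(-367330 - 140024)*(-111665 + E) = (-367330 - 140024)*(-111665 - 26839/6) = -507354*(-696829/6) = 58923163411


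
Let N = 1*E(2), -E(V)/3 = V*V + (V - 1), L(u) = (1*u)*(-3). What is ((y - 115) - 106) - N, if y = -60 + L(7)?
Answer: -287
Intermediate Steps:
L(u) = -3*u (L(u) = u*(-3) = -3*u)
y = -81 (y = -60 - 3*7 = -60 - 21 = -81)
E(V) = 3 - 3*V - 3*V**2 (E(V) = -3*(V*V + (V - 1)) = -3*(V**2 + (-1 + V)) = -3*(-1 + V + V**2) = 3 - 3*V - 3*V**2)
N = -15 (N = 1*(3 - 3*2 - 3*2**2) = 1*(3 - 6 - 3*4) = 1*(3 - 6 - 12) = 1*(-15) = -15)
((y - 115) - 106) - N = ((-81 - 115) - 106) - 1*(-15) = (-196 - 106) + 15 = -302 + 15 = -287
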